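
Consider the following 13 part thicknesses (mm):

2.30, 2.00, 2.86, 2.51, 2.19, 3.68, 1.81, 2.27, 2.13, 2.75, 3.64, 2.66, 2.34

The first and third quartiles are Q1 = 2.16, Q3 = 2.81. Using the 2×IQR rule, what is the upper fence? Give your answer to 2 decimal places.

IQR = Q3 − Q1 = 2.81 − 2.16 = 0.65.
Lower fence = Q1 − 2·IQR = 2.16 − 1.30 = 0.86.
Upper fence = Q3 + 2·IQR = 2.81 + 1.30 = 4.11.

4.11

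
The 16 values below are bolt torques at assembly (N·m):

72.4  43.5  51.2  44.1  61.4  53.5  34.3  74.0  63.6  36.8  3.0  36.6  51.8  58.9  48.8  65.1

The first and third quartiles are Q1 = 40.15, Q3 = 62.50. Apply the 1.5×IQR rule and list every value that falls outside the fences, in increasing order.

3.0

IQR = Q3 − Q1 = 62.50 − 40.15 = 22.35.
Lower fence = Q1 − 1.5·IQR = 40.15 − 33.525 = 6.625.
Upper fence = Q3 + 1.5·IQR = 62.50 + 33.525 = 96.025.
3.0 < 6.625 → outlier.
All remaining values lie within [6.625, 96.025].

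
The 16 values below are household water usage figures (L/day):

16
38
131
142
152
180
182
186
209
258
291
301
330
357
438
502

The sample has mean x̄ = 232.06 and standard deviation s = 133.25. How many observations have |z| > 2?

1

Cutoffs: x̄ ± 2s = [-34.44, 498.56].
Outside the cutoffs: 502.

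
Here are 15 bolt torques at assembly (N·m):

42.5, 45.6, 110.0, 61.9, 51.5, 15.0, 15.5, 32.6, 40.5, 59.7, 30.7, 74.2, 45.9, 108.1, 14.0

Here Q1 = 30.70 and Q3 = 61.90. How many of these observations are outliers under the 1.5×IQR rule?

1

IQR = 31.20; fences at 30.70 − 46.80 = -16.10 and 61.90 + 46.80 = 108.70.
Outside the cutoffs: 110.0.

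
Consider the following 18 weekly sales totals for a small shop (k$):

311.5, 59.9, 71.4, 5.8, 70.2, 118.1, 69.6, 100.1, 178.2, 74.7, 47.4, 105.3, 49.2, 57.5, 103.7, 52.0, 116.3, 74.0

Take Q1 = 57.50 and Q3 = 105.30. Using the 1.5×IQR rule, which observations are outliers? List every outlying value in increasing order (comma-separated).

178.2, 311.5

IQR = Q3 − Q1 = 105.30 − 57.50 = 47.80.
Lower fence = Q1 − 1.5·IQR = 57.50 − 71.70 = -14.20.
Upper fence = Q3 + 1.5·IQR = 105.30 + 71.70 = 177.00.
178.2 > 177.00 → outlier.
311.5 > 177.00 → outlier.
All remaining values lie within [-14.20, 177.00].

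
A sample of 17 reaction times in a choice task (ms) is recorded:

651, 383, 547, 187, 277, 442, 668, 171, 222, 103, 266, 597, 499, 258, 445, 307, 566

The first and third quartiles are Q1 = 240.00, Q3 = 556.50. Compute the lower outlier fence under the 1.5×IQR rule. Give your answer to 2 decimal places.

IQR = Q3 − Q1 = 556.50 − 240.00 = 316.50.
Lower fence = Q1 − 1.5·IQR = 240.00 − 474.75 = -234.75.
Upper fence = Q3 + 1.5·IQR = 556.50 + 474.75 = 1031.25.

-234.75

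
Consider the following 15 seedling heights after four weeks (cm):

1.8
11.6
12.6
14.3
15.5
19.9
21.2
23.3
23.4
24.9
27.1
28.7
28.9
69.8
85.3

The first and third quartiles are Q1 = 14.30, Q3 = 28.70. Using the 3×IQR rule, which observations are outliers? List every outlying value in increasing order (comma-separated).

85.3

IQR = Q3 − Q1 = 28.70 − 14.30 = 14.40.
Lower fence = Q1 − 3·IQR = 14.30 − 43.20 = -28.90.
Upper fence = Q3 + 3·IQR = 28.70 + 43.20 = 71.90.
85.3 > 71.90 → outlier.
All remaining values lie within [-28.90, 71.90].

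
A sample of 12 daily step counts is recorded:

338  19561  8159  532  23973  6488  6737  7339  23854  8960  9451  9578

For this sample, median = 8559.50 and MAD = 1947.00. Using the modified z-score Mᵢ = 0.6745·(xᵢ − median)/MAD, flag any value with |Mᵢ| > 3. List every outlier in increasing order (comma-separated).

19561, 23854, 23973

|Mᵢ| > 3 ⇔ |xᵢ − 8559.50| > 3·1947.00/0.6745 = 8659.75.
So outliers lie outside [-100.25, 17219.25].
19561: M = 3.81 → outlier.
23854: M = 5.30 → outlier.
23973: M = 5.34 → outlier.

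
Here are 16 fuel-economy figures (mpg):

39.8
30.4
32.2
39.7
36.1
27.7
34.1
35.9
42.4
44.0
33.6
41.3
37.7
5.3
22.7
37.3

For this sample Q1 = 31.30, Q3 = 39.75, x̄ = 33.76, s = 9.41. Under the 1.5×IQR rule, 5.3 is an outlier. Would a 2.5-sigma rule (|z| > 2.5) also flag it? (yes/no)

z = (5.3 − 33.76) / 9.41 = -3.02.
|z| = 3.02 > 2.5.

yes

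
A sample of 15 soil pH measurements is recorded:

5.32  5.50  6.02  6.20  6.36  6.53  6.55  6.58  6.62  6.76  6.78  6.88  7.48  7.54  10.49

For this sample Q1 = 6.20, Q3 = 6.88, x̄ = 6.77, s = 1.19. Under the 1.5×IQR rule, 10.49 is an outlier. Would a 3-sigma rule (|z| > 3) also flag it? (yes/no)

z = (10.49 − 6.77) / 1.19 = 3.13.
|z| = 3.13 > 3.

yes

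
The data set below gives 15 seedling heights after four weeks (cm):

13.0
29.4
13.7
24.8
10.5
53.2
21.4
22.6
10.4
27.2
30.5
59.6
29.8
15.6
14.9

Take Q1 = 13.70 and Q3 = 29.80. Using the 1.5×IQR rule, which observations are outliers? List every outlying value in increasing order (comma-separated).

IQR = Q3 − Q1 = 29.80 − 13.70 = 16.10.
Lower fence = Q1 − 1.5·IQR = 13.70 − 24.15 = -10.45.
Upper fence = Q3 + 1.5·IQR = 29.80 + 24.15 = 53.95.
59.6 > 53.95 → outlier.
All remaining values lie within [-10.45, 53.95].

59.6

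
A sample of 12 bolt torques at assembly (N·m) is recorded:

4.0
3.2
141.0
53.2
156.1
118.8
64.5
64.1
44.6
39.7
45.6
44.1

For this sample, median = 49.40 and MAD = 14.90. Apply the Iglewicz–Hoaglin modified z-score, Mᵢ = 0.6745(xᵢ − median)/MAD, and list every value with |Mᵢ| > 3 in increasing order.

118.8, 141.0, 156.1

|Mᵢ| > 3 ⇔ |xᵢ − 49.40| > 3·14.90/0.6745 = 66.27.
So outliers lie outside [-16.87, 115.67].
118.8: M = 3.14 → outlier.
141.0: M = 4.15 → outlier.
156.1: M = 4.83 → outlier.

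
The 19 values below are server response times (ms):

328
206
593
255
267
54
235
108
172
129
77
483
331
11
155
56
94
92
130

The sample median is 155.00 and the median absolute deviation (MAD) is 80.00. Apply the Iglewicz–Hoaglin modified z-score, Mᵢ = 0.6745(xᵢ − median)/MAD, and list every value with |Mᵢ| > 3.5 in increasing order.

|Mᵢ| > 3.5 ⇔ |xᵢ − 155.00| > 3.5·80.00/0.6745 = 415.12.
So outliers lie outside [-260.12, 570.12].
593: M = 3.69 → outlier.

593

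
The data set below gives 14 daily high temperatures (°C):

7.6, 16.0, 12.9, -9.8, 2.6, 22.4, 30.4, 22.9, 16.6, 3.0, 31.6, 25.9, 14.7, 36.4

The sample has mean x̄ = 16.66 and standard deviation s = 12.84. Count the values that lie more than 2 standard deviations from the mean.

Cutoffs: x̄ ± 2s = [-9.02, 42.34].
Outside the cutoffs: -9.8.

1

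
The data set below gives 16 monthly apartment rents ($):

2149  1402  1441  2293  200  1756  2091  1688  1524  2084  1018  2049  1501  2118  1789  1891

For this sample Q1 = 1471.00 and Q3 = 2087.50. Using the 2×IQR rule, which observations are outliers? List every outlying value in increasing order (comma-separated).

IQR = Q3 − Q1 = 2087.50 − 1471.00 = 616.50.
Lower fence = Q1 − 2·IQR = 1471.00 − 1233.00 = 238.00.
Upper fence = Q3 + 2·IQR = 2087.50 + 1233.00 = 3320.50.
200 < 238.00 → outlier.
All remaining values lie within [238.00, 3320.50].

200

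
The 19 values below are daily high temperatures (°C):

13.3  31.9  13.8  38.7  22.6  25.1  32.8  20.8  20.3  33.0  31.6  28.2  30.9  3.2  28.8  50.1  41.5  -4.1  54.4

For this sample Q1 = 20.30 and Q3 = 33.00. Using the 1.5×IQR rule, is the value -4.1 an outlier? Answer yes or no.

IQR = Q3 − Q1 = 33.00 − 20.30 = 12.70.
Lower fence = Q1 − 1.5·IQR = 20.30 − 19.05 = 1.25.
Upper fence = Q3 + 1.5·IQR = 33.00 + 19.05 = 52.05.
-4.1 lies below the lower fence.

yes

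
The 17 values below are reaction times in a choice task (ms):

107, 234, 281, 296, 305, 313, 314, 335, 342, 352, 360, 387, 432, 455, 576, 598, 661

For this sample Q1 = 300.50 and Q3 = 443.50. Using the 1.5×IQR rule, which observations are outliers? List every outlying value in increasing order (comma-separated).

661

IQR = Q3 − Q1 = 443.50 − 300.50 = 143.00.
Lower fence = Q1 − 1.5·IQR = 300.50 − 214.50 = 86.00.
Upper fence = Q3 + 1.5·IQR = 443.50 + 214.50 = 658.00.
661 > 658.00 → outlier.
All remaining values lie within [86.00, 658.00].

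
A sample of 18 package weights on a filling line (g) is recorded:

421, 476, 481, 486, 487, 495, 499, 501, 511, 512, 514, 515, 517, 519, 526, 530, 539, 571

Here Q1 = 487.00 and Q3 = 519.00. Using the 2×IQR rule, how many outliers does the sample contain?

1

IQR = 32.00; fences at 487.00 − 64.00 = 423.00 and 519.00 + 64.00 = 583.00.
Outside the cutoffs: 421.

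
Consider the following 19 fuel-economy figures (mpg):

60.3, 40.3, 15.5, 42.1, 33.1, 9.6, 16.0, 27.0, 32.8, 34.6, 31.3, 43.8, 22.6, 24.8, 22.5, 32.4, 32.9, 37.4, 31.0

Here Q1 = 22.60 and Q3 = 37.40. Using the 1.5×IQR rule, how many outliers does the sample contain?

IQR = 14.80; fences at 22.60 − 22.20 = 0.40 and 37.40 + 22.20 = 59.60.
Outside the cutoffs: 60.3.

1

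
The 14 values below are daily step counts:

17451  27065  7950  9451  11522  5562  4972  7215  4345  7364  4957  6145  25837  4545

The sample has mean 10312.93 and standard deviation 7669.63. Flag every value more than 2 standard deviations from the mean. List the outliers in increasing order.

Cutoffs at x̄ ± 2s: 10312.93 ± 2·7669.63 = [-5026.33, 25652.19].
25837: z = 2.02, |z| > 2 → outlier.
27065: z = 2.18, |z| > 2 → outlier.
Every other value lies within [-5026.33, 25652.19].

25837, 27065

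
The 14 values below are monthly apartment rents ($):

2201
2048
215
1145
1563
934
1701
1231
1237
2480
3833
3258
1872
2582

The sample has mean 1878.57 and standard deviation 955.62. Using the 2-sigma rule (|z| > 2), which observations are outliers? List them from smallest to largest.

3833

Cutoffs at x̄ ± 2s: 1878.57 ± 2·955.62 = [-32.67, 3789.81].
3833: z = 2.05, |z| > 2 → outlier.
Every other value lies within [-32.67, 3789.81].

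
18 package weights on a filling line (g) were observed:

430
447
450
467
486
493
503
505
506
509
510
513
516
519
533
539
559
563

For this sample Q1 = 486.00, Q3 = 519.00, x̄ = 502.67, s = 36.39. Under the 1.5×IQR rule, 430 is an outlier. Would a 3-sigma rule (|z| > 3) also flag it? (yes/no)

no

z = (430 − 502.67) / 36.39 = -2.00.
|z| = 2.00 ≤ 3.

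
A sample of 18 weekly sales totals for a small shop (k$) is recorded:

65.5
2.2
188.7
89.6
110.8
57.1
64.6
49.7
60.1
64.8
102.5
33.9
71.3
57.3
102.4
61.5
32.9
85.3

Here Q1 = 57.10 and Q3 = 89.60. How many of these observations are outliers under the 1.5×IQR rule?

IQR = 32.50; fences at 57.10 − 48.75 = 8.35 and 89.60 + 48.75 = 138.35.
Outside the cutoffs: 2.2, 188.7.

2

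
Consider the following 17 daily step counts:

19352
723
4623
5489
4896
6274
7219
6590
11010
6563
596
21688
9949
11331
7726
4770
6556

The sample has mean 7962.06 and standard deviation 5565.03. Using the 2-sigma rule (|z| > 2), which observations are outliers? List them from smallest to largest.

Cutoffs at x̄ ± 2s: 7962.06 ± 2·5565.03 = [-3168.00, 19092.12].
19352: z = 2.05, |z| > 2 → outlier.
21688: z = 2.47, |z| > 2 → outlier.
Every other value lies within [-3168.00, 19092.12].

19352, 21688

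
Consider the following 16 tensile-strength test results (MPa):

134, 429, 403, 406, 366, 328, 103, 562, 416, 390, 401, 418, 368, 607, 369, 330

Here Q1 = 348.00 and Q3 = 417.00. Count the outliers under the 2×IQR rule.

IQR = 69.00; fences at 348.00 − 138.00 = 210.00 and 417.00 + 138.00 = 555.00.
Outside the cutoffs: 103, 134, 562, 607.

4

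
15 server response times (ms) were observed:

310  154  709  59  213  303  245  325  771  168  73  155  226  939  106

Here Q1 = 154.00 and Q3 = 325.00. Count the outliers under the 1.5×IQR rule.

IQR = 171.00; fences at 154.00 − 256.50 = -102.50 and 325.00 + 256.50 = 581.50.
Outside the cutoffs: 709, 771, 939.

3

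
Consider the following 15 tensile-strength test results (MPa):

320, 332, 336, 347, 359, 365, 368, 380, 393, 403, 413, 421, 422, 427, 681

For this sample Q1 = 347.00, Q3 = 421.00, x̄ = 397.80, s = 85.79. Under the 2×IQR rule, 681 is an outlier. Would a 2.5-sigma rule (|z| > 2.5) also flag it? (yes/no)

z = (681 − 397.80) / 85.79 = 3.30.
|z| = 3.30 > 2.5.

yes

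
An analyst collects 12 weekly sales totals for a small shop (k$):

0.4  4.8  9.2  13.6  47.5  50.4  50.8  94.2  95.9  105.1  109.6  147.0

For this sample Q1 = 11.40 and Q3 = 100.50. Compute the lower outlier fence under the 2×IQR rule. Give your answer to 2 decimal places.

-166.80

IQR = Q3 − Q1 = 100.50 − 11.40 = 89.10.
Lower fence = Q1 − 2·IQR = 11.40 − 178.20 = -166.80.
Upper fence = Q3 + 2·IQR = 100.50 + 178.20 = 278.70.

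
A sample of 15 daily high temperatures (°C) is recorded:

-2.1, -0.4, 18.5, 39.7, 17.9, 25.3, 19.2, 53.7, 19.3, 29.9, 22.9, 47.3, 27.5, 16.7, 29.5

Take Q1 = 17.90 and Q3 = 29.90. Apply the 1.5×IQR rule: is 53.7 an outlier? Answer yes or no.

IQR = Q3 − Q1 = 29.90 − 17.90 = 12.00.
Lower fence = Q1 − 1.5·IQR = 17.90 − 18.00 = -0.10.
Upper fence = Q3 + 1.5·IQR = 29.90 + 18.00 = 47.90.
53.7 lies above the upper fence.

yes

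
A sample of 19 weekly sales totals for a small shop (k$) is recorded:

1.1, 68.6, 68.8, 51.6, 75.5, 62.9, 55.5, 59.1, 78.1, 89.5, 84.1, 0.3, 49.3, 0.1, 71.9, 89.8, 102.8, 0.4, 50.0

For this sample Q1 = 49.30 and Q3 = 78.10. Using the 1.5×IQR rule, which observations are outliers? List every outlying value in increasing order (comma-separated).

0.1, 0.3, 0.4, 1.1

IQR = Q3 − Q1 = 78.10 − 49.30 = 28.80.
Lower fence = Q1 − 1.5·IQR = 49.30 − 43.20 = 6.10.
Upper fence = Q3 + 1.5·IQR = 78.10 + 43.20 = 121.30.
0.1 < 6.10 → outlier.
0.3 < 6.10 → outlier.
0.4 < 6.10 → outlier.
1.1 < 6.10 → outlier.
All remaining values lie within [6.10, 121.30].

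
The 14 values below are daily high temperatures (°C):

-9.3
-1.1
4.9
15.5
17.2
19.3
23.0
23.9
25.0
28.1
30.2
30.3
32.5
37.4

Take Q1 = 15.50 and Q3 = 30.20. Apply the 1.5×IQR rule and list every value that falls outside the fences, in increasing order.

IQR = Q3 − Q1 = 30.20 − 15.50 = 14.70.
Lower fence = Q1 − 1.5·IQR = 15.50 − 22.05 = -6.55.
Upper fence = Q3 + 1.5·IQR = 30.20 + 22.05 = 52.25.
-9.3 < -6.55 → outlier.
All remaining values lie within [-6.55, 52.25].

-9.3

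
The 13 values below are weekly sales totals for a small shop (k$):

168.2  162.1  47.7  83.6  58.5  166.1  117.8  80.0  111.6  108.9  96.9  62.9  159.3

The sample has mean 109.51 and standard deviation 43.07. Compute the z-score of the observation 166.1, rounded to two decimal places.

z = (166.1 − 109.51) / 43.07 = 1.31.

1.31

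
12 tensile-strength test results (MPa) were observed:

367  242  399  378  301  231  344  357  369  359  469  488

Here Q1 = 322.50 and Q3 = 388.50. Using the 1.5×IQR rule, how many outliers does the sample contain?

IQR = 66.00; fences at 322.50 − 99.00 = 223.50 and 388.50 + 99.00 = 487.50.
Outside the cutoffs: 488.

1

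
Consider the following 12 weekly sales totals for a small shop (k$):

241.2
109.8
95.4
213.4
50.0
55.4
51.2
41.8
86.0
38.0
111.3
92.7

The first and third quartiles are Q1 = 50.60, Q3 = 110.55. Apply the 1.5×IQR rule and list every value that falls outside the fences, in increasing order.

IQR = Q3 − Q1 = 110.55 − 50.60 = 59.95.
Lower fence = Q1 − 1.5·IQR = 50.60 − 89.925 = -39.325.
Upper fence = Q3 + 1.5·IQR = 110.55 + 89.925 = 200.475.
213.4 > 200.475 → outlier.
241.2 > 200.475 → outlier.
All remaining values lie within [-39.325, 200.475].

213.4, 241.2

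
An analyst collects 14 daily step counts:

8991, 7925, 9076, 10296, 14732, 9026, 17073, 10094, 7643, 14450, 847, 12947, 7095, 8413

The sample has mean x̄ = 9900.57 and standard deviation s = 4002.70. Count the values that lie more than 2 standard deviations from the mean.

Cutoffs: x̄ ± 2s = [1895.17, 17905.97].
Outside the cutoffs: 847.

1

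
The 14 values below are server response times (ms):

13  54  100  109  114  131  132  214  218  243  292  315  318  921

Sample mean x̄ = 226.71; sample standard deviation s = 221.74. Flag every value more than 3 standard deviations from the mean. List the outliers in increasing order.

921

Cutoffs at x̄ ± 3s: 226.71 ± 3·221.74 = [-438.51, 891.93].
921: z = 3.13, |z| > 3 → outlier.
Every other value lies within [-438.51, 891.93].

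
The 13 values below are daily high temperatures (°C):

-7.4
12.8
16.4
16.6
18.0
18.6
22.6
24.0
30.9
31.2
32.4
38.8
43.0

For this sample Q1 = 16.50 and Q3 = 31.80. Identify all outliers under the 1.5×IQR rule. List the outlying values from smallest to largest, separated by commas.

-7.4

IQR = Q3 − Q1 = 31.80 − 16.50 = 15.30.
Lower fence = Q1 − 1.5·IQR = 16.50 − 22.95 = -6.45.
Upper fence = Q3 + 1.5·IQR = 31.80 + 22.95 = 54.75.
-7.4 < -6.45 → outlier.
All remaining values lie within [-6.45, 54.75].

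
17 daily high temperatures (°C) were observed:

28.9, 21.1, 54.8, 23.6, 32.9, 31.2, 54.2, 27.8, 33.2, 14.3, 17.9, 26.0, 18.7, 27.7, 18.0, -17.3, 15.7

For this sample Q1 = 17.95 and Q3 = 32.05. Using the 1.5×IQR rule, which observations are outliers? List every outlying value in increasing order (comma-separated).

IQR = Q3 − Q1 = 32.05 − 17.95 = 14.10.
Lower fence = Q1 − 1.5·IQR = 17.95 − 21.15 = -3.20.
Upper fence = Q3 + 1.5·IQR = 32.05 + 21.15 = 53.20.
-17.3 < -3.20 → outlier.
54.2 > 53.20 → outlier.
54.8 > 53.20 → outlier.
All remaining values lie within [-3.20, 53.20].

-17.3, 54.2, 54.8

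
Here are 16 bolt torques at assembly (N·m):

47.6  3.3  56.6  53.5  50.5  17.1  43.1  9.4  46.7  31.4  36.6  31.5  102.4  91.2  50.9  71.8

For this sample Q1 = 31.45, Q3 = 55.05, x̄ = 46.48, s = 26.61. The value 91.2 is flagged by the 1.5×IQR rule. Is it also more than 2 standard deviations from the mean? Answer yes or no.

z = (91.2 − 46.48) / 26.61 = 1.68.
|z| = 1.68 ≤ 2.

no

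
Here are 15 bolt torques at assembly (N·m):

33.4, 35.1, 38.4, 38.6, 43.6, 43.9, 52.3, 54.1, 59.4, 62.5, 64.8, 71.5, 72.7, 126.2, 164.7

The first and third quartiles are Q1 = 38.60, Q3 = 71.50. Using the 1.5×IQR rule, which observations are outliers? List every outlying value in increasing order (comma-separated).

IQR = Q3 − Q1 = 71.50 − 38.60 = 32.90.
Lower fence = Q1 − 1.5·IQR = 38.60 − 49.35 = -10.75.
Upper fence = Q3 + 1.5·IQR = 71.50 + 49.35 = 120.85.
126.2 > 120.85 → outlier.
164.7 > 120.85 → outlier.
All remaining values lie within [-10.75, 120.85].

126.2, 164.7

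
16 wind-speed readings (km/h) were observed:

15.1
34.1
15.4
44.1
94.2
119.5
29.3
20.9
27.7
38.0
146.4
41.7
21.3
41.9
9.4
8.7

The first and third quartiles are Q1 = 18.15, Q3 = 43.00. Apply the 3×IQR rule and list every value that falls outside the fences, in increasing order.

IQR = Q3 − Q1 = 43.00 − 18.15 = 24.85.
Lower fence = Q1 − 3·IQR = 18.15 − 74.55 = -56.40.
Upper fence = Q3 + 3·IQR = 43.00 + 74.55 = 117.55.
119.5 > 117.55 → outlier.
146.4 > 117.55 → outlier.
All remaining values lie within [-56.40, 117.55].

119.5, 146.4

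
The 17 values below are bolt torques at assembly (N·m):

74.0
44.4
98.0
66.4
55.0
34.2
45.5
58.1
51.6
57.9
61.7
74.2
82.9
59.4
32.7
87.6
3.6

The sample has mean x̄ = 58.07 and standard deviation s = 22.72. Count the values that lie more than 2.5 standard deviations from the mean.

Cutoffs: x̄ ± 2.5s = [1.27, 114.87].
Every value lies within the cutoffs.

0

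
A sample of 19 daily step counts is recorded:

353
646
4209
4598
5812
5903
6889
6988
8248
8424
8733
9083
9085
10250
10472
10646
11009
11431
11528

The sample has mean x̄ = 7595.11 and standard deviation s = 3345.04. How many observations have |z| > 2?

2

Cutoffs: x̄ ± 2s = [905.03, 14285.19].
Outside the cutoffs: 353, 646.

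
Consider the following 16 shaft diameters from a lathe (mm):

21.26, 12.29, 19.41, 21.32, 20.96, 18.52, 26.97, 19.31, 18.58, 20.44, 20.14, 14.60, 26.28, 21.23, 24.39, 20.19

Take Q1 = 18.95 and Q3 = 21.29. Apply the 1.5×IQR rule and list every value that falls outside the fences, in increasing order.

12.29, 14.60, 26.28, 26.97

IQR = Q3 − Q1 = 21.29 − 18.95 = 2.34.
Lower fence = Q1 − 1.5·IQR = 18.95 − 3.51 = 15.44.
Upper fence = Q3 + 1.5·IQR = 21.29 + 3.51 = 24.80.
12.29 < 15.44 → outlier.
14.60 < 15.44 → outlier.
26.28 > 24.80 → outlier.
26.97 > 24.80 → outlier.
All remaining values lie within [15.44, 24.80].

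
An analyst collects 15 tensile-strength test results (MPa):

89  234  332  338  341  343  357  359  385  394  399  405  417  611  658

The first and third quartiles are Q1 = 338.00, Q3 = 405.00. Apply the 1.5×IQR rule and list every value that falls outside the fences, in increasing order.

IQR = Q3 − Q1 = 405.00 − 338.00 = 67.00.
Lower fence = Q1 − 1.5·IQR = 338.00 − 100.50 = 237.50.
Upper fence = Q3 + 1.5·IQR = 405.00 + 100.50 = 505.50.
89 < 237.50 → outlier.
234 < 237.50 → outlier.
611 > 505.50 → outlier.
658 > 505.50 → outlier.
All remaining values lie within [237.50, 505.50].

89, 234, 611, 658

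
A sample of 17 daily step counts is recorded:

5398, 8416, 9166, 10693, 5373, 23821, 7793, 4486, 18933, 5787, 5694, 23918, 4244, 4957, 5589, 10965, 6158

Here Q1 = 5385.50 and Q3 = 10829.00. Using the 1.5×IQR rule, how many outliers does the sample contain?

2

IQR = 5443.50; fences at 5385.50 − 8165.25 = -2779.75 and 10829.00 + 8165.25 = 18994.25.
Outside the cutoffs: 23821, 23918.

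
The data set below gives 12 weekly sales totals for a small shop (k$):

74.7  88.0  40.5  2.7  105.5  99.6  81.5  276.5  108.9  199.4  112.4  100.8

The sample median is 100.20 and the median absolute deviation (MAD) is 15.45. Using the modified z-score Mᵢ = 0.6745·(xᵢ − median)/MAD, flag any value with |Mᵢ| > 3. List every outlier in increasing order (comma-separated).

2.7, 199.4, 276.5

|Mᵢ| > 3 ⇔ |xᵢ − 100.20| > 3·15.45/0.6745 = 68.72.
So outliers lie outside [31.48, 168.92].
2.7: M = -4.26 → outlier.
199.4: M = 4.33 → outlier.
276.5: M = 7.70 → outlier.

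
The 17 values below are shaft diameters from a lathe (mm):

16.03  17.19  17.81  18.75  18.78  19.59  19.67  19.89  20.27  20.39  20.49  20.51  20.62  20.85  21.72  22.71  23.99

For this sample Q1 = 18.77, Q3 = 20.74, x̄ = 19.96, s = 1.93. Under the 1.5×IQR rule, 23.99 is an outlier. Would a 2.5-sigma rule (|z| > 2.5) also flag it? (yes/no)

no

z = (23.99 − 19.96) / 1.93 = 2.09.
|z| = 2.09 ≤ 2.5.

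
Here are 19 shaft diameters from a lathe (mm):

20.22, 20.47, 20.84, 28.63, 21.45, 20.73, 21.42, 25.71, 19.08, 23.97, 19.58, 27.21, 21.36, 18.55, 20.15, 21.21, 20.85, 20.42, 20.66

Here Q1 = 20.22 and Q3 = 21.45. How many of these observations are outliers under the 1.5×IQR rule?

IQR = 1.23; fences at 20.22 − 1.845 = 18.375 and 21.45 + 1.845 = 23.295.
Outside the cutoffs: 23.97, 25.71, 27.21, 28.63.

4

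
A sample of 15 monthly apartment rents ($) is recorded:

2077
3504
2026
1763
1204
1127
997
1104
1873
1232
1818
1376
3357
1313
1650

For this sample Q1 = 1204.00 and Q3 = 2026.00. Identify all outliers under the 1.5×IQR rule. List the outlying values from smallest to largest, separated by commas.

IQR = Q3 − Q1 = 2026.00 − 1204.00 = 822.00.
Lower fence = Q1 − 1.5·IQR = 1204.00 − 1233.00 = -29.00.
Upper fence = Q3 + 1.5·IQR = 2026.00 + 1233.00 = 3259.00.
3357 > 3259.00 → outlier.
3504 > 3259.00 → outlier.
All remaining values lie within [-29.00, 3259.00].

3357, 3504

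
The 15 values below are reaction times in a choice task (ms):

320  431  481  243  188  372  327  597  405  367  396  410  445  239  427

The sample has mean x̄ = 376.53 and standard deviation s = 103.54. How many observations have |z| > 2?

Cutoffs: x̄ ± 2s = [169.45, 583.61].
Outside the cutoffs: 597.

1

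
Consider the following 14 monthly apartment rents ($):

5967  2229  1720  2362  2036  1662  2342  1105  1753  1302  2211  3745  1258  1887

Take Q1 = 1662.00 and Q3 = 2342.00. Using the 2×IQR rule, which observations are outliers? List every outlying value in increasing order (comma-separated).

IQR = Q3 − Q1 = 2342.00 − 1662.00 = 680.00.
Lower fence = Q1 − 2·IQR = 1662.00 − 1360.00 = 302.00.
Upper fence = Q3 + 2·IQR = 2342.00 + 1360.00 = 3702.00.
3745 > 3702.00 → outlier.
5967 > 3702.00 → outlier.
All remaining values lie within [302.00, 3702.00].

3745, 5967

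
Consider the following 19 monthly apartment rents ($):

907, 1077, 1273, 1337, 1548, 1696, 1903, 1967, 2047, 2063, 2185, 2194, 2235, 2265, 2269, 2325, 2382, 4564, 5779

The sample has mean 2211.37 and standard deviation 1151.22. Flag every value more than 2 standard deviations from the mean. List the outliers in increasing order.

4564, 5779

Cutoffs at x̄ ± 2s: 2211.37 ± 2·1151.22 = [-91.07, 4513.81].
4564: z = 2.04, |z| > 2 → outlier.
5779: z = 3.10, |z| > 2 → outlier.
Every other value lies within [-91.07, 4513.81].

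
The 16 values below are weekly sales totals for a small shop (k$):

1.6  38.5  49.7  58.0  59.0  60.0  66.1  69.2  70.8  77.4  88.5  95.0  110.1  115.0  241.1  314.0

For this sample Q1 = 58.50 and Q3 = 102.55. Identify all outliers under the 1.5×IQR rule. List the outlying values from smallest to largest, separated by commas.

IQR = Q3 − Q1 = 102.55 − 58.50 = 44.05.
Lower fence = Q1 − 1.5·IQR = 58.50 − 66.075 = -7.575.
Upper fence = Q3 + 1.5·IQR = 102.55 + 66.075 = 168.625.
241.1 > 168.625 → outlier.
314.0 > 168.625 → outlier.
All remaining values lie within [-7.575, 168.625].

241.1, 314.0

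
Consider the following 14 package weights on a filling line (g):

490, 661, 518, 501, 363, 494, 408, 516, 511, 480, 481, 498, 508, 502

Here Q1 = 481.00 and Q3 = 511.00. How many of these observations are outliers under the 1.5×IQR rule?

3

IQR = 30.00; fences at 481.00 − 45.00 = 436.00 and 511.00 + 45.00 = 556.00.
Outside the cutoffs: 363, 408, 661.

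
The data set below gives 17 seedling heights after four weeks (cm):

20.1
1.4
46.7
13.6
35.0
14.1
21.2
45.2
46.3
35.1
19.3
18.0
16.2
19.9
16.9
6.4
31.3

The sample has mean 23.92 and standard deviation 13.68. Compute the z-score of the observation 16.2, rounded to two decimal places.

z = (16.2 − 23.92) / 13.68 = -0.56.

-0.56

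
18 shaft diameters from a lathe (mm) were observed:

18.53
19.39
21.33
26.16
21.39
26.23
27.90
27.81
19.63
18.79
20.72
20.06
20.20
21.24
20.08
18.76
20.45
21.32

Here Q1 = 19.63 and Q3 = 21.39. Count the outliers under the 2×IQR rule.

4

IQR = 1.76; fences at 19.63 − 3.52 = 16.11 and 21.39 + 3.52 = 24.91.
Outside the cutoffs: 26.16, 26.23, 27.81, 27.90.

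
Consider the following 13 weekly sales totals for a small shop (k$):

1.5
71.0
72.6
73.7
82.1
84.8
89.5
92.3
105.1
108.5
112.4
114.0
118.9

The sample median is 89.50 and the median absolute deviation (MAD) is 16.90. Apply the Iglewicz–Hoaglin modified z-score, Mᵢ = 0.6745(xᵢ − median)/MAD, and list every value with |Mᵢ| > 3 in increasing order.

1.5

|Mᵢ| > 3 ⇔ |xᵢ − 89.50| > 3·16.90/0.6745 = 75.17.
So outliers lie outside [14.33, 164.67].
1.5: M = -3.51 → outlier.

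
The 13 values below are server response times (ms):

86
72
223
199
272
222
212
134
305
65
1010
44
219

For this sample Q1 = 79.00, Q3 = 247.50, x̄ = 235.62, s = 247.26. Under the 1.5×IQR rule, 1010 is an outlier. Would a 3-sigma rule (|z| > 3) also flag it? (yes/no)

yes

z = (1010 − 235.62) / 247.26 = 3.13.
|z| = 3.13 > 3.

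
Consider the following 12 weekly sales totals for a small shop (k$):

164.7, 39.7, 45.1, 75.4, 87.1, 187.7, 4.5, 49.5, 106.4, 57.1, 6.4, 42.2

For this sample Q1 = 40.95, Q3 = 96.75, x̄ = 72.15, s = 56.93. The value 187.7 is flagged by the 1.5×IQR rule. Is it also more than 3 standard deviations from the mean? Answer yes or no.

z = (187.7 − 72.15) / 56.93 = 2.03.
|z| = 2.03 ≤ 3.

no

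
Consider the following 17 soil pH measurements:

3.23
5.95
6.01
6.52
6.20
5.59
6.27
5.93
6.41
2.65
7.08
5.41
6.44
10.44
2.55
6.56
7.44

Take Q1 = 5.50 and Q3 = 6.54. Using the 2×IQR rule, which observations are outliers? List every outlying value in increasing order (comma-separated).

2.55, 2.65, 3.23, 10.44

IQR = Q3 − Q1 = 6.54 − 5.50 = 1.04.
Lower fence = Q1 − 2·IQR = 5.50 − 2.08 = 3.42.
Upper fence = Q3 + 2·IQR = 6.54 + 2.08 = 8.62.
2.55 < 3.42 → outlier.
2.65 < 3.42 → outlier.
3.23 < 3.42 → outlier.
10.44 > 8.62 → outlier.
All remaining values lie within [3.42, 8.62].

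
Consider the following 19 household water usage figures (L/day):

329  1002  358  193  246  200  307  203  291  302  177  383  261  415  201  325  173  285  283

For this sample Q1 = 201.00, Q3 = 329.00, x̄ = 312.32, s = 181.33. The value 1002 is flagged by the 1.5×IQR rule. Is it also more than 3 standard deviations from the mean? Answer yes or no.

z = (1002 − 312.32) / 181.33 = 3.80.
|z| = 3.80 > 3.

yes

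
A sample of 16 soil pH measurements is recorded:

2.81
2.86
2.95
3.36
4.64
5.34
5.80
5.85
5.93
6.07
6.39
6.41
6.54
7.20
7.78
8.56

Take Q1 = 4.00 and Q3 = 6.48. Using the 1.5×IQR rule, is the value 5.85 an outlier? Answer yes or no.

no

IQR = Q3 − Q1 = 6.48 − 4.00 = 2.48.
Lower fence = Q1 − 1.5·IQR = 4.00 − 3.72 = 0.28.
Upper fence = Q3 + 1.5·IQR = 6.48 + 3.72 = 10.20.
5.85 lies within [0.28, 10.20].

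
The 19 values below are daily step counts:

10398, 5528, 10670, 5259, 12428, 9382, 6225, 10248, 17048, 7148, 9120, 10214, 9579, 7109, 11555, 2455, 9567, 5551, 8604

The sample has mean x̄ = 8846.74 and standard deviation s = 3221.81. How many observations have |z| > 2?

1

Cutoffs: x̄ ± 2s = [2403.12, 15290.36].
Outside the cutoffs: 17048.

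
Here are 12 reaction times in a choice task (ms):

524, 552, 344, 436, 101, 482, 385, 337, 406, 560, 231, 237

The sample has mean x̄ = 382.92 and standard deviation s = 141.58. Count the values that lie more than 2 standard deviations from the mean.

Cutoffs: x̄ ± 2s = [99.76, 666.08].
Every value lies within the cutoffs.

0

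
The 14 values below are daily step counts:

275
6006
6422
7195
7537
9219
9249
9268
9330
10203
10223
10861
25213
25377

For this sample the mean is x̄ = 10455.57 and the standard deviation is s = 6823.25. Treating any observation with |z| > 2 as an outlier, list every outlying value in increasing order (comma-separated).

25213, 25377

Cutoffs at x̄ ± 2s: 10455.57 ± 2·6823.25 = [-3190.93, 24102.07].
25213: z = 2.16, |z| > 2 → outlier.
25377: z = 2.19, |z| > 2 → outlier.
Every other value lies within [-3190.93, 24102.07].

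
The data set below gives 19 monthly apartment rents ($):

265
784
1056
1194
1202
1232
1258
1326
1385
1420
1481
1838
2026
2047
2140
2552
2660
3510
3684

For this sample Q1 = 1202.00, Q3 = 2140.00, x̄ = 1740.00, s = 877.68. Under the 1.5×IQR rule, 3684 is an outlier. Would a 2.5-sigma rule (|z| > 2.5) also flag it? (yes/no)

no

z = (3684 − 1740.00) / 877.68 = 2.21.
|z| = 2.21 ≤ 2.5.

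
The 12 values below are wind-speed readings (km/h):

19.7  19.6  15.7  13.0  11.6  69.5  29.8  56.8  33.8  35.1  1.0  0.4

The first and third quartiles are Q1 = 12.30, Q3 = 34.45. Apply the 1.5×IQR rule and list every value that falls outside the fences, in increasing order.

IQR = Q3 − Q1 = 34.45 − 12.30 = 22.15.
Lower fence = Q1 − 1.5·IQR = 12.30 − 33.225 = -20.925.
Upper fence = Q3 + 1.5·IQR = 34.45 + 33.225 = 67.675.
69.5 > 67.675 → outlier.
All remaining values lie within [-20.925, 67.675].

69.5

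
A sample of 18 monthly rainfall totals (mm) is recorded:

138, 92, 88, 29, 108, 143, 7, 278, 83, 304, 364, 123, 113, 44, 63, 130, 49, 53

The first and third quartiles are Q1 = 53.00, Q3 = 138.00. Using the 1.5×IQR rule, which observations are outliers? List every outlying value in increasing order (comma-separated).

278, 304, 364

IQR = Q3 − Q1 = 138.00 − 53.00 = 85.00.
Lower fence = Q1 − 1.5·IQR = 53.00 − 127.50 = -74.50.
Upper fence = Q3 + 1.5·IQR = 138.00 + 127.50 = 265.50.
278 > 265.50 → outlier.
304 > 265.50 → outlier.
364 > 265.50 → outlier.
All remaining values lie within [-74.50, 265.50].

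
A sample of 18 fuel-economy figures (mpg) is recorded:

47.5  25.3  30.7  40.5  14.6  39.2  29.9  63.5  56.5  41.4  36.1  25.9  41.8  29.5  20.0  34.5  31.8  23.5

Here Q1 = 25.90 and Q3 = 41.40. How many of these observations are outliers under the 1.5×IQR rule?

0

IQR = 15.50; fences at 25.90 − 23.25 = 2.65 and 41.40 + 23.25 = 64.65.
Every value lies within the cutoffs.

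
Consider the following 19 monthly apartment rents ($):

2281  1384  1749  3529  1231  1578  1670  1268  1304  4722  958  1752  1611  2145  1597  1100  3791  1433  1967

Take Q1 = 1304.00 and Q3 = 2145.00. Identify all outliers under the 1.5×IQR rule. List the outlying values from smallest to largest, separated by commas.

3529, 3791, 4722

IQR = Q3 − Q1 = 2145.00 − 1304.00 = 841.00.
Lower fence = Q1 − 1.5·IQR = 1304.00 − 1261.50 = 42.50.
Upper fence = Q3 + 1.5·IQR = 2145.00 + 1261.50 = 3406.50.
3529 > 3406.50 → outlier.
3791 > 3406.50 → outlier.
4722 > 3406.50 → outlier.
All remaining values lie within [42.50, 3406.50].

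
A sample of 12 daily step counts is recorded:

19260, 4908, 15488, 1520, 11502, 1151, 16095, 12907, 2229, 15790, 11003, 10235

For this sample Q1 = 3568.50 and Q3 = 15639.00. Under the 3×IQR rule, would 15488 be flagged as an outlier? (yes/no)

IQR = Q3 − Q1 = 15639.00 − 3568.50 = 12070.50.
Lower fence = Q1 − 3·IQR = 3568.50 − 36211.50 = -32643.00.
Upper fence = Q3 + 3·IQR = 15639.00 + 36211.50 = 51850.50.
15488 lies within [-32643.00, 51850.50].

no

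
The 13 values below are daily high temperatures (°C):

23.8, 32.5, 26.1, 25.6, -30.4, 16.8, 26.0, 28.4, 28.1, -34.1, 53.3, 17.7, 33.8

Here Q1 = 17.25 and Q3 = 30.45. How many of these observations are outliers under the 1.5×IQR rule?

3

IQR = 13.20; fences at 17.25 − 19.80 = -2.55 and 30.45 + 19.80 = 50.25.
Outside the cutoffs: -34.1, -30.4, 53.3.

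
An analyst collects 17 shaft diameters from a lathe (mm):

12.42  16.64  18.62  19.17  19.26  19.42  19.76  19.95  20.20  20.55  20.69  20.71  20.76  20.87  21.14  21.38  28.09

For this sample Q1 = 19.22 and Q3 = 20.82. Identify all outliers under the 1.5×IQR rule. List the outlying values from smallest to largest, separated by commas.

12.42, 16.64, 28.09

IQR = Q3 − Q1 = 20.82 − 19.22 = 1.60.
Lower fence = Q1 − 1.5·IQR = 19.22 − 2.40 = 16.82.
Upper fence = Q3 + 1.5·IQR = 20.82 + 2.40 = 23.22.
12.42 < 16.82 → outlier.
16.64 < 16.82 → outlier.
28.09 > 23.22 → outlier.
All remaining values lie within [16.82, 23.22].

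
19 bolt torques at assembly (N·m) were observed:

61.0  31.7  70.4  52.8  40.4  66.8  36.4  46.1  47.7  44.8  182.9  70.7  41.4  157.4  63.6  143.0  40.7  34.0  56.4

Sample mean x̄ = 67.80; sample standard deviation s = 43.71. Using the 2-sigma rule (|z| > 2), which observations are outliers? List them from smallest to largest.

Cutoffs at x̄ ± 2s: 67.80 ± 2·43.71 = [-19.62, 155.22].
157.4: z = 2.05, |z| > 2 → outlier.
182.9: z = 2.63, |z| > 2 → outlier.
Every other value lies within [-19.62, 155.22].

157.4, 182.9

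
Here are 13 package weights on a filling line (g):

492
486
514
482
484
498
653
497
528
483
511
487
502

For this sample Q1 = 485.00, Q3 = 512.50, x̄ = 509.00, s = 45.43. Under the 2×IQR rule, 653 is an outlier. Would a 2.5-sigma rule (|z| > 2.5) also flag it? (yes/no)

yes

z = (653 − 509.00) / 45.43 = 3.17.
|z| = 3.17 > 2.5.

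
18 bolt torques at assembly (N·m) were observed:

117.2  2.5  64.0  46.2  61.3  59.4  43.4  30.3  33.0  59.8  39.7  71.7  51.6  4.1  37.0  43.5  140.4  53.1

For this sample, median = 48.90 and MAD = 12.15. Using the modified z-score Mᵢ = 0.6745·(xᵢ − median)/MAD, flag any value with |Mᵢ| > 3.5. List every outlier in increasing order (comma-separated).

117.2, 140.4

|Mᵢ| > 3.5 ⇔ |xᵢ − 48.90| > 3.5·12.15/0.6745 = 63.05.
So outliers lie outside [-14.15, 111.95].
117.2: M = 3.79 → outlier.
140.4: M = 5.08 → outlier.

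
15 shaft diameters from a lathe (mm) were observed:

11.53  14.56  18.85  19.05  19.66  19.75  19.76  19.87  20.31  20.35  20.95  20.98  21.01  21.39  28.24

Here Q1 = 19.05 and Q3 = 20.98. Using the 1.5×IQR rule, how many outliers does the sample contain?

3

IQR = 1.93; fences at 19.05 − 2.895 = 16.155 and 20.98 + 2.895 = 23.875.
Outside the cutoffs: 11.53, 14.56, 28.24.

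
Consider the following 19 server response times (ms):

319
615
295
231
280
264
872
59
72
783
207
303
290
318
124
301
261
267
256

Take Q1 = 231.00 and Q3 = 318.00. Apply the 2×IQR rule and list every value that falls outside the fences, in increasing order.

IQR = Q3 − Q1 = 318.00 − 231.00 = 87.00.
Lower fence = Q1 − 2·IQR = 231.00 − 174.00 = 57.00.
Upper fence = Q3 + 2·IQR = 318.00 + 174.00 = 492.00.
615 > 492.00 → outlier.
783 > 492.00 → outlier.
872 > 492.00 → outlier.
All remaining values lie within [57.00, 492.00].

615, 783, 872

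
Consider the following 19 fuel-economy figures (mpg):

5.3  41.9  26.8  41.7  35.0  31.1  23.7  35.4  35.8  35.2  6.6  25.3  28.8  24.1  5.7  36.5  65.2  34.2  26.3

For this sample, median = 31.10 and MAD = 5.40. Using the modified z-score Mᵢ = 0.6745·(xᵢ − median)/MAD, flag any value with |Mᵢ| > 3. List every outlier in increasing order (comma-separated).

5.3, 5.7, 6.6, 65.2

|Mᵢ| > 3 ⇔ |xᵢ − 31.10| > 3·5.40/0.6745 = 24.02.
So outliers lie outside [7.08, 55.12].
5.3: M = -3.22 → outlier.
5.7: M = -3.17 → outlier.
6.6: M = -3.06 → outlier.
65.2: M = 4.26 → outlier.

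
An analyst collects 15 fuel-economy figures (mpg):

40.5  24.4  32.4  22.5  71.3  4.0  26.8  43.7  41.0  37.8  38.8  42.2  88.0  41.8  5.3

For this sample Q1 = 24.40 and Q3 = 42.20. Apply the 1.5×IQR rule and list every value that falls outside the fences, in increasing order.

IQR = Q3 − Q1 = 42.20 − 24.40 = 17.80.
Lower fence = Q1 − 1.5·IQR = 24.40 − 26.70 = -2.30.
Upper fence = Q3 + 1.5·IQR = 42.20 + 26.70 = 68.90.
71.3 > 68.90 → outlier.
88.0 > 68.90 → outlier.
All remaining values lie within [-2.30, 68.90].

71.3, 88.0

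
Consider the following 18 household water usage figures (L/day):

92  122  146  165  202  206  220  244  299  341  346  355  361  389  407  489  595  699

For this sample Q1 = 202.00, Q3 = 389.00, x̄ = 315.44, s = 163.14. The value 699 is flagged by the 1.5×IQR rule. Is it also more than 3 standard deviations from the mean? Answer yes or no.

z = (699 − 315.44) / 163.14 = 2.35.
|z| = 2.35 ≤ 3.

no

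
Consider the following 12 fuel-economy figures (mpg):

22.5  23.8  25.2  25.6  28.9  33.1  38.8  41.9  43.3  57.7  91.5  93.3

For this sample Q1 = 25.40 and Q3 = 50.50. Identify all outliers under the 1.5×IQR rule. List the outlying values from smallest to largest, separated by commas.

IQR = Q3 − Q1 = 50.50 − 25.40 = 25.10.
Lower fence = Q1 − 1.5·IQR = 25.40 − 37.65 = -12.25.
Upper fence = Q3 + 1.5·IQR = 50.50 + 37.65 = 88.15.
91.5 > 88.15 → outlier.
93.3 > 88.15 → outlier.
All remaining values lie within [-12.25, 88.15].

91.5, 93.3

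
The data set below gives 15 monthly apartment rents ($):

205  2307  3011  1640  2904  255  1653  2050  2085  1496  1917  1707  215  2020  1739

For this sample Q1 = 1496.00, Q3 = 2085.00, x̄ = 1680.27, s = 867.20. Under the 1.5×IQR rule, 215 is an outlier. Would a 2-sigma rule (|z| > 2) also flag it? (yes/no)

no

z = (215 − 1680.27) / 867.20 = -1.69.
|z| = 1.69 ≤ 2.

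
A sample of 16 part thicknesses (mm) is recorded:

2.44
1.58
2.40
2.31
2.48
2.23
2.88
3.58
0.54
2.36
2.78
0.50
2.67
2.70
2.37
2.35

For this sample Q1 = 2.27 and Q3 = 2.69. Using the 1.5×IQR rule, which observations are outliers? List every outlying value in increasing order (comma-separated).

IQR = Q3 − Q1 = 2.69 − 2.27 = 0.42.
Lower fence = Q1 − 1.5·IQR = 2.27 − 0.63 = 1.64.
Upper fence = Q3 + 1.5·IQR = 2.69 + 0.63 = 3.32.
0.50 < 1.64 → outlier.
0.54 < 1.64 → outlier.
1.58 < 1.64 → outlier.
3.58 > 3.32 → outlier.
All remaining values lie within [1.64, 3.32].

0.50, 0.54, 1.58, 3.58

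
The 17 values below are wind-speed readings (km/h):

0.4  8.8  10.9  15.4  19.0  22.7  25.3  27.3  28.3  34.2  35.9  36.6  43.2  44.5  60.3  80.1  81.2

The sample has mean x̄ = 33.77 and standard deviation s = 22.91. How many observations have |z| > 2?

Cutoffs: x̄ ± 2s = [-12.05, 79.59].
Outside the cutoffs: 80.1, 81.2.

2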